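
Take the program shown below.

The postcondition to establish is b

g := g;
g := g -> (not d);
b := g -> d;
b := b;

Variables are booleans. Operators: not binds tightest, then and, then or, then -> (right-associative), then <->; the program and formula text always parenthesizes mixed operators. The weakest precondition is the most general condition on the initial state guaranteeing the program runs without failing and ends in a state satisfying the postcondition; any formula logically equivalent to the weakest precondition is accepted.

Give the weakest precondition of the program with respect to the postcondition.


Working backward. After the program, b must hold.
Before b := b: b
Before b := g -> d: g -> d
Before g := g -> (not d): (g -> (not d)) -> d
Before g := g: (g -> (not d)) -> d
Answer: WP = (g -> (not d)) -> d


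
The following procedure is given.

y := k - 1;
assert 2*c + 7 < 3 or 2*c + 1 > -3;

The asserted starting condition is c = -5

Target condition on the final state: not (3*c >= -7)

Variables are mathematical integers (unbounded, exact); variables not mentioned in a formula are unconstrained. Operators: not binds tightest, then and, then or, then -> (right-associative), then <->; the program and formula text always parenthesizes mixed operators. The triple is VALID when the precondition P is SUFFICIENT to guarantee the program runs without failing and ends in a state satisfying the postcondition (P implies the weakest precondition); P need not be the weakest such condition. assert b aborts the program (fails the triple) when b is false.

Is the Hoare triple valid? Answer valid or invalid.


Working backward. After the program, not (3*c >= -7) must hold.
Before assert 2*c + 7 < 3 or 2*c + 1 > -3: (2*c < -4 or 2*c > -4) and (not (3*c >= -7))
Before y := k - 1: (2*c < -4 or 2*c > -4) and (not (3*c >= -7))
The weakest precondition is (2*c < -4 or 2*c > -4) and (not (3*c >= -7)).
Check whether c = -5 implies it.
Every state satisfying the precondition satisfies the weakest precondition: the implication holds.
Answer: valid


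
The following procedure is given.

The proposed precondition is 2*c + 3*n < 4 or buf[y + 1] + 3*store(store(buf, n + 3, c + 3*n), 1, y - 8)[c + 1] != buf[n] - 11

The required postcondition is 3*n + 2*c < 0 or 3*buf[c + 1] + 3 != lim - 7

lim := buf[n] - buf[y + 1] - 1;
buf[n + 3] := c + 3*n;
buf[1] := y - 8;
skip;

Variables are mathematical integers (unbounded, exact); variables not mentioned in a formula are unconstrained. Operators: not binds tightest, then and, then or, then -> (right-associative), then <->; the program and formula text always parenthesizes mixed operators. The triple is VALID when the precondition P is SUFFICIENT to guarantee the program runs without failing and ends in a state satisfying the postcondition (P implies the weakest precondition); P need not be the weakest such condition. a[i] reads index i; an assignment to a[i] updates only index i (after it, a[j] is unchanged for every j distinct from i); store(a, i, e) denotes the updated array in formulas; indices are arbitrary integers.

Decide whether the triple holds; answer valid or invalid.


Working backward. After the program, the postcondition 3*n + 2*c < 0 or 3*buf[c + 1] + 3 != lim - 7 must hold; in canonical form it is 2*c + 3*n < 0 or 3*buf[c + 1] != lim - 10.
Before skip: 2*c + 3*n < 0 or 3*buf[c + 1] != lim - 10
Before buf[1] := y - 8: 2*c + 3*n < 0 or 3*store(buf, 1, y - 8)[c + 1] != lim - 10
Before buf[n + 3] := c + 3*n: 2*c + 3*n < 0 or 3*store(store(buf, n + 3, c + 3*n), 1, y - 8)[c + 1] != lim - 10
Before lim := buf[n] - buf[y + 1] - 1: 2*c + 3*n < 0 or buf[y + 1] + 3*store(store(buf, n + 3, c + 3*n), 1, y - 8)[c + 1] != buf[n] - 11
The weakest precondition is 2*c + 3*n < 0 or buf[y + 1] + 3*store(store(buf, n + 3, c + 3*n), 1, y - 8)[c + 1] != buf[n] - 11.
Check whether 2*c + 3*n < 4 or buf[y + 1] + 3*store(store(buf, n + 3, c + 3*n), 1, y - 8)[c + 1] != buf[n] - 11 implies it.
Countermodel: at the initial state buf = {[-83181] = 20344, [1] = 6, [4819] = 28409, [55455] = 89452, [55458] = 6, elsewhere 6}, c = -83182, n = 55455, y = 4818, the precondition holds but the weakest precondition fails.
Answer: invalid


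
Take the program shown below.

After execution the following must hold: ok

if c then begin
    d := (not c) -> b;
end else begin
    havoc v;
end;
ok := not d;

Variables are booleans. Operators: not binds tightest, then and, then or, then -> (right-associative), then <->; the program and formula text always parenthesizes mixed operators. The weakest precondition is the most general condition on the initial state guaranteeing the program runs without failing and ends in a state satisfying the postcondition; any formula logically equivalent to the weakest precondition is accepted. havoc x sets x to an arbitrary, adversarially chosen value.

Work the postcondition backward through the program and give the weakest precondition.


Working backward. After the program, ok must hold.
Before ok := not d: not d
Then branch requires not ((not c) -> b); else branch requires not d.
Before the if: (c -> (not ((not c) -> b))) and ((not c) -> (not d))
Answer: WP = (c -> (not ((not c) -> b))) and ((not c) -> (not d))


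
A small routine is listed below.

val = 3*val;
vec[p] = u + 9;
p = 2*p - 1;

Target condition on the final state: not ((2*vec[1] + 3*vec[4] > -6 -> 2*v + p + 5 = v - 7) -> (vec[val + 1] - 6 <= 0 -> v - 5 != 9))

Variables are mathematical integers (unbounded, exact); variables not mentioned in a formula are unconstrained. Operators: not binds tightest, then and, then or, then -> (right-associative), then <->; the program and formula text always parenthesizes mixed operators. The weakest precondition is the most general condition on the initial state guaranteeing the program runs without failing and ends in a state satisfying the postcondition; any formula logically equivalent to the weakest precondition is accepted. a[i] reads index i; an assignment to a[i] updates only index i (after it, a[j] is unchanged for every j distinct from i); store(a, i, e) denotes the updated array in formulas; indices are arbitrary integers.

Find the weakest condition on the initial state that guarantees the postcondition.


Working backward. After the program, the postcondition not ((2*vec[1] + 3*vec[4] > -6 -> 2*v + p + 5 = v - 7) -> (vec[val + 1] - 6 <= 0 -> v - 5 != 9)) must hold; in canonical form it is not ((2*vec[1] + 3*vec[4] > -6 -> p + v = -12) -> (vec[val + 1] <= 6 -> v != 14)).
Before p := 2*p - 1: not ((2*vec[1] + 3*vec[4] > -6 -> 2*p + v = -11) -> (vec[val + 1] <= 6 -> v != 14))
Before vec[p] := u + 9: not ((2*store(vec, p, u + 9)[1] + 3*store(vec, p, u + 9)[4] > -6 -> 2*p + v = -11) -> (store(vec, p, u + 9)[val + 1] <= 6 -> v != 14))
Before val := 3*val: not ((2*store(vec, p, u + 9)[1] + 3*store(vec, p, u + 9)[4] > -6 -> 2*p + v = -11) -> (store(vec, p, u + 9)[3*val + 1] <= 6 -> v != 14))
Answer: WP = not ((2*store(vec, p, u + 9)[1] + 3*store(vec, p, u + 9)[4] > -6 -> 2*p + v = -11) -> (store(vec, p, u + 9)[3*val + 1] <= 6 -> v != 14))


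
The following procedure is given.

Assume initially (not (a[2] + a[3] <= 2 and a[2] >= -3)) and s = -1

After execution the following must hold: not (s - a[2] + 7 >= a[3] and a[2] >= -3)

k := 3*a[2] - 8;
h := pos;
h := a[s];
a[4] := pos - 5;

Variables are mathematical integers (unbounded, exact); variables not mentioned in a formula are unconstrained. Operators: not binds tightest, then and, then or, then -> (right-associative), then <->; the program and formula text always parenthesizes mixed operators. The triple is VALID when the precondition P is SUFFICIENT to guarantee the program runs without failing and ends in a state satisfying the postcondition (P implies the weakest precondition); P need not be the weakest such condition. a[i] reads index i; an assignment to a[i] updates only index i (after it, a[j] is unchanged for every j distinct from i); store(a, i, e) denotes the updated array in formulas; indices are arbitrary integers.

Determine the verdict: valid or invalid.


Working backward. After the program, the postcondition not (s - a[2] + 7 >= a[3] and a[2] >= -3) must hold; in canonical form it is not (s >= a[2] + a[3] - 7 and a[2] >= -3).
Before a[4] := pos - 5: not (s >= a[2] + a[3] - 7 and a[2] >= -3)
Before h := a[s]: not (s >= a[2] + a[3] - 7 and a[2] >= -3)
Before h := pos: not (s >= a[2] + a[3] - 7 and a[2] >= -3)
Before k := 3*a[2] - 8: not (s >= a[2] + a[3] - 7 and a[2] >= -3)
The weakest precondition is not (s >= a[2] + a[3] - 7 and a[2] >= -3).
Check whether (not (a[2] + a[3] <= 2 and a[2] >= -3)) and s = -1 implies it.
Countermodel: at the initial state a = {[2] = 15218, [3] = -15215, elsewhere -15215}, s = -1, the precondition holds but the weakest precondition fails.
Answer: invalid


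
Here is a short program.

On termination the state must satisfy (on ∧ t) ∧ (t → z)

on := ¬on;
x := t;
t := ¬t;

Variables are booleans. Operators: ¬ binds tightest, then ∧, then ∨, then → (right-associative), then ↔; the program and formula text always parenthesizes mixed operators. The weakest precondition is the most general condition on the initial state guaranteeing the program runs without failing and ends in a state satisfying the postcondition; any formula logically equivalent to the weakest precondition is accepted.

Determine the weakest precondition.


Working backward. After the program, the postcondition (on ∧ t) ∧ (t → z) must hold; in canonical form it is on ∧ t ∧ (t → z).
Before t := ¬t: on ∧ (¬t) ∧ ((¬t) → z)
Before x := t: on ∧ (¬t) ∧ ((¬t) → z)
Before on := ¬on: (¬on) ∧ (¬t) ∧ ((¬t) → z)
Answer: WP = (¬on) ∧ (¬t) ∧ ((¬t) → z)


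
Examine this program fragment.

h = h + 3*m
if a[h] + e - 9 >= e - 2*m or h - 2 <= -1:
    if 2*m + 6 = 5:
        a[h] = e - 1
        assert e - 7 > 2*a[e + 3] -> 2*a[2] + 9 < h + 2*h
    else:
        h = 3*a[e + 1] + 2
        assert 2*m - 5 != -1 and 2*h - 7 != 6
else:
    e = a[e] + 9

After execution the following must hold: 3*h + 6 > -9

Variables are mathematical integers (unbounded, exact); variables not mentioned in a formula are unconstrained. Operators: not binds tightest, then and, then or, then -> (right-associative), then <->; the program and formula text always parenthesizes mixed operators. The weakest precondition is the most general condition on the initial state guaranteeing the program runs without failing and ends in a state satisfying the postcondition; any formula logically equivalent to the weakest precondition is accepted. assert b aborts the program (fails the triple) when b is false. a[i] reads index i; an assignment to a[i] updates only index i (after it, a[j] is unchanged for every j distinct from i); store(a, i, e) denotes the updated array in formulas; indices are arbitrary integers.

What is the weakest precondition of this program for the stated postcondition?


Working backward. After the program, the postcondition 3*h + 6 > -9 must hold; in canonical form it is 3*h > -15.
Then branch requires (2*m = -1 -> ((e > 2*store(a, h, e - 1)[e + 3] + 7 -> 2*store(a, h, e - 1)[2] < 3*h - 9) and 3*h > -15)) and ((not (2*m = -1)) -> (2*m != 4 and 6*a[e + 1] != 9 and 9*a[e + 1] > -21)); else branch requires 3*h > -15.
Before the if: ((a[h] + 2*m >= 9 or h <= 1) -> ((2*m = -1 -> ((e > 2*store(a, h, e - 1)[e + 3] + 7 -> 2*store(a, h, e - 1)[2] < 3*h - 9) and 3*h > -15)) and ((not (2*m = -1)) -> (2*m != 4 and 6*a[e + 1] != 9 and 9*a[e + 1] > -21)))) and ((not (a[h] + 2*m >= 9 or h <= 1)) -> 3*h > -15)
Before h := h + 3*m: ((a[h + 3*m] + 2*m >= 9 or h + 3*m <= 1) -> ((2*m = -1 -> ((e > 2*store(a, h + 3*m, e - 1)[e + 3] + 7 -> 2*store(a, h + 3*m, e - 1)[2] < 3*h + 9*m - 9) and 3*h + 9*m > -15)) and ((not (2*m = -1)) -> (2*m != 4 and 6*a[e + 1] != 9 and 9*a[e + 1] > -21)))) and ((not (a[h + 3*m] + 2*m >= 9 or h + 3*m <= 1)) -> 3*h + 9*m > -15)
Answer: WP = ((a[h + 3*m] + 2*m >= 9 or h + 3*m <= 1) -> ((2*m = -1 -> ((e > 2*store(a, h + 3*m, e - 1)[e + 3] + 7 -> 2*store(a, h + 3*m, e - 1)[2] < 3*h + 9*m - 9) and 3*h + 9*m > -15)) and ((not (2*m = -1)) -> (2*m != 4 and 6*a[e + 1] != 9 and 9*a[e + 1] > -21)))) and ((not (a[h + 3*m] + 2*m >= 9 or h + 3*m <= 1)) -> 3*h + 9*m > -15)


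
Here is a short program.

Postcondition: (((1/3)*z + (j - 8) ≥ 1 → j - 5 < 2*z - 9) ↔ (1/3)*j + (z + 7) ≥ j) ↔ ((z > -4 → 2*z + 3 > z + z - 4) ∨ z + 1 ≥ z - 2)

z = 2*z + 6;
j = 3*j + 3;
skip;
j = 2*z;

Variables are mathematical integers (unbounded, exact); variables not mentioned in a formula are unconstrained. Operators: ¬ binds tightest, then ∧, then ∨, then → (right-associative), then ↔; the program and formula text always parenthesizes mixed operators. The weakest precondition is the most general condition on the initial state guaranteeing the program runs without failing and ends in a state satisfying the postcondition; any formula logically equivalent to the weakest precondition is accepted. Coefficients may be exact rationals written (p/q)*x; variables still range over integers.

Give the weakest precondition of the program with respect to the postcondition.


Working backward. After the program, the postcondition (((1/3)*z + (j - 8) ≥ 1 → j - 5 < 2*z - 9) ↔ (1/3)*j + (z + 7) ≥ j) ↔ ((z > -4 → 2*z + 3 > z + z - 4) ∨ z + 1 ≥ z - 2) must hold; in canonical form it is (j + (1/3)*z ≥ 9 → j < 2*z - 4) ↔ z ≥ (2/3)*j - 7.
Before j := 2*z: (¬((7/3)*z ≥ 9)) ↔ (1/3)*z ≤ 7
Before skip: (¬((7/3)*z ≥ 9)) ↔ (1/3)*z ≤ 7
Before j := 3*j + 3: (¬((7/3)*z ≥ 9)) ↔ (1/3)*z ≤ 7
Before z := 2*z + 6: (¬((14/3)*z ≥ -5)) ↔ (2/3)*z ≤ 5
Answer: WP = (¬((14/3)*z ≥ -5)) ↔ (2/3)*z ≤ 5


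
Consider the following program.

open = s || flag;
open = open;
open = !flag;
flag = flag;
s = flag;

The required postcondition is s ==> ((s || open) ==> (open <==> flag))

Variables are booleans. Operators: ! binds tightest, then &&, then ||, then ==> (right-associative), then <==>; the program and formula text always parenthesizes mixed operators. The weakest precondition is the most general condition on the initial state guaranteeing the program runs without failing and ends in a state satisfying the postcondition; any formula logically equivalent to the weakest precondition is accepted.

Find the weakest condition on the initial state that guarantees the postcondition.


Working backward. After the program, s ==> ((s || open) ==> (open <==> flag)) must hold.
Before s := flag: flag ==> ((flag || open) ==> (open <==> flag))
Before flag := flag: flag ==> ((flag || open) ==> (open <==> flag))
Before open := !flag: flag ==> ((!flag) <==> flag)
Before open := open: flag ==> ((!flag) <==> flag)
Before open := s || flag: flag ==> ((!flag) <==> flag)
Answer: WP = flag ==> ((!flag) <==> flag)


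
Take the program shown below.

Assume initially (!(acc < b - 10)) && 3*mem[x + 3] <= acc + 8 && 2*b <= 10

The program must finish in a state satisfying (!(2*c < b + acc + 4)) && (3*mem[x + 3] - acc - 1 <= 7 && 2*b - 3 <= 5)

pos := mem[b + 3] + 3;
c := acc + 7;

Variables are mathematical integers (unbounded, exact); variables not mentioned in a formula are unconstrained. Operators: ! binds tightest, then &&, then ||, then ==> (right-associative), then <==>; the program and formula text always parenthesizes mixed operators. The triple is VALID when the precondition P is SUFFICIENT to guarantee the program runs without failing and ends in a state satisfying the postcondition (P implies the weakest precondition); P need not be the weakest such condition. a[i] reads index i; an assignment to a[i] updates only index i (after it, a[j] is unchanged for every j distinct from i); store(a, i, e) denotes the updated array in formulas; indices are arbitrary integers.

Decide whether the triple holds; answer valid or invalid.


Working backward. After the program, the postcondition (!(2*c < b + acc + 4)) && (3*mem[x + 3] - acc - 1 <= 7 && 2*b - 3 <= 5) must hold; in canonical form it is (!(2*c < acc + b + 4)) && 3*mem[x + 3] <= acc + 8 && 2*b <= 8.
Before c := acc + 7: (!(acc < b - 10)) && 3*mem[x + 3] <= acc + 8 && 2*b <= 8
Before pos := mem[b + 3] + 3: (!(acc < b - 10)) && 3*mem[x + 3] <= acc + 8 && 2*b <= 8
The weakest precondition is (!(acc < b - 10)) && 3*mem[x + 3] <= acc + 8 && 2*b <= 8.
Check whether (!(acc < b - 10)) && 3*mem[x + 3] <= acc + 8 && 2*b <= 10 implies it.
Countermodel: at the initial state acc = 0, b = 5, mem = {[0] = 0, elsewhere 0}, x = -3, the precondition holds but the weakest precondition fails.
Answer: invalid


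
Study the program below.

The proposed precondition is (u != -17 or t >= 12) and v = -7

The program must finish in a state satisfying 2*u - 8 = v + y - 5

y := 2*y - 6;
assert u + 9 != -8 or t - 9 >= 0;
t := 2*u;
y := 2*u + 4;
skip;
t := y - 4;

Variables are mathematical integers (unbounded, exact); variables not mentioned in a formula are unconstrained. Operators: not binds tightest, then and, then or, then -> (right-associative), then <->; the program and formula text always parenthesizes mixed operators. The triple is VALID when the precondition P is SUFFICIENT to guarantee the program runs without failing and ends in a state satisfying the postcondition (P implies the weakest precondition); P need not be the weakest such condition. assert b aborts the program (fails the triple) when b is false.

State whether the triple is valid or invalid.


Working backward. After the program, the postcondition 2*u - 8 = v + y - 5 must hold; in canonical form it is 2*u = v + y + 3.
Before t := y - 4: 2*u = v + y + 3
Before skip: 2*u = v + y + 3
Before y := 2*u + 4: v = -7
Before t := 2*u: v = -7
Before assert u + 9 != -8 or t - 9 >= 0: (u != -17 or t >= 9) and v = -7
Before y := 2*y - 6: (u != -17 or t >= 9) and v = -7
The weakest precondition is (u != -17 or t >= 9) and v = -7.
Check whether (u != -17 or t >= 12) and v = -7 implies it.
Every state satisfying the precondition satisfies the weakest precondition: the implication holds.
Answer: valid


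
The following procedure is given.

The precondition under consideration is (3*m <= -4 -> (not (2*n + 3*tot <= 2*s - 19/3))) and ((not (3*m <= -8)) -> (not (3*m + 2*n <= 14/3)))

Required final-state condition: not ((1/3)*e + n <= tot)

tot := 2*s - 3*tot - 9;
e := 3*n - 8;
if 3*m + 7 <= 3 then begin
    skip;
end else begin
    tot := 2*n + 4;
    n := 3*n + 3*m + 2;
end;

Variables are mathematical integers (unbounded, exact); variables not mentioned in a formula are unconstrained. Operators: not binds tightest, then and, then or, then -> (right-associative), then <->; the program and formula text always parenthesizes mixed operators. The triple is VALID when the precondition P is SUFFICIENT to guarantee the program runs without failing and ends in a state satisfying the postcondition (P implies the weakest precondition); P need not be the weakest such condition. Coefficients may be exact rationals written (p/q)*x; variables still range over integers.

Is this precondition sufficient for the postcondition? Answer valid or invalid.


Working backward. After the program, not ((1/3)*e + n <= tot) must hold.
Then branch requires not ((1/3)*e + n <= tot); else branch requires not ((1/3)*e + 3*m + n <= 2).
Before the if: (3*m <= -4 -> (not ((1/3)*e + n <= tot))) and ((not (3*m <= -4)) -> (not ((1/3)*e + 3*m + n <= 2)))
Before e := 3*n - 8: (3*m <= -4 -> (not (2*n <= tot + 8/3))) and ((not (3*m <= -4)) -> (not (3*m + 2*n <= 14/3)))
Before tot := 2*s - 3*tot - 9: (3*m <= -4 -> (not (2*n + 3*tot <= 2*s - 19/3))) and ((not (3*m <= -4)) -> (not (3*m + 2*n <= 14/3)))
The weakest precondition is (3*m <= -4 -> (not (2*n + 3*tot <= 2*s - 19/3))) and ((not (3*m <= -4)) -> (not (3*m + 2*n <= 14/3))).
Check whether (3*m <= -4 -> (not (2*n + 3*tot <= 2*s - 19/3))) and ((not (3*m <= -8)) -> (not (3*m + 2*n <= 14/3))) implies it.
Every state satisfying the precondition satisfies the weakest precondition: the implication holds.
Answer: valid


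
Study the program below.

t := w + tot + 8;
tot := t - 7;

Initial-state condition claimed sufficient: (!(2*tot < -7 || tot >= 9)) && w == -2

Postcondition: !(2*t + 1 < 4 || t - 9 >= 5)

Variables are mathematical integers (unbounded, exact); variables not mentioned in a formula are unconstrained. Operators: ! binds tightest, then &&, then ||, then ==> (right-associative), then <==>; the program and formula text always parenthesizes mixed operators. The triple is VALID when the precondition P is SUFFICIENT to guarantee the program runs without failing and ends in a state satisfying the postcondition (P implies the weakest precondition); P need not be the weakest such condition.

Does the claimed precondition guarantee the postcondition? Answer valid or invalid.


Working backward. After the program, the postcondition !(2*t + 1 < 4 || t - 9 >= 5) must hold; in canonical form it is !(2*t < 3 || t >= 14).
Before tot := t - 7: !(2*t < 3 || t >= 14)
Before t := w + tot + 8: !(2*tot + 2*w < -13 || tot + w >= 6)
The weakest precondition is !(2*tot + 2*w < -13 || tot + w >= 6).
Check whether (!(2*tot < -7 || tot >= 9)) && w == -2 implies it.
Countermodel: at the initial state tot = 8, w = -2, the precondition holds but the weakest precondition fails.
Answer: invalid


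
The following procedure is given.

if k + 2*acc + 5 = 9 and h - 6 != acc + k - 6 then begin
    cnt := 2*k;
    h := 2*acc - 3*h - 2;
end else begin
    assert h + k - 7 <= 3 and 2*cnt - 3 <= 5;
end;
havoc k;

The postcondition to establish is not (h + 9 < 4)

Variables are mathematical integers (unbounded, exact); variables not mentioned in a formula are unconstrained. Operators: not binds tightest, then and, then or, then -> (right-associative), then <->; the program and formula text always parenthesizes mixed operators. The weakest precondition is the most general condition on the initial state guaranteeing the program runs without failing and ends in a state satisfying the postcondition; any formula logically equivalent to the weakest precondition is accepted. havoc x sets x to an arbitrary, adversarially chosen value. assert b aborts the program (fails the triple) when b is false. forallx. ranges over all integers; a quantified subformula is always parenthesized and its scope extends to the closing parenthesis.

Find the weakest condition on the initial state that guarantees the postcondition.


Working backward. After the program, the postcondition not (h + 9 < 4) must hold; in canonical form it is not (h < -5).
Before havoc k: not (h < -5)
Then branch requires not (2*acc < 3*h - 3); else branch requires h + k <= 10 and 2*cnt <= 8 and (not (h < -5)).
Before the if: ((2*acc + k = 4 and h != acc + k) -> (not (2*acc < 3*h - 3))) and ((not (2*acc + k = 4 and h != acc + k)) -> (h + k <= 10 and 2*cnt <= 8 and (not (h < -5))))
Answer: WP = ((2*acc + k = 4 and h != acc + k) -> (not (2*acc < 3*h - 3))) and ((not (2*acc + k = 4 and h != acc + k)) -> (h + k <= 10 and 2*cnt <= 8 and (not (h < -5))))


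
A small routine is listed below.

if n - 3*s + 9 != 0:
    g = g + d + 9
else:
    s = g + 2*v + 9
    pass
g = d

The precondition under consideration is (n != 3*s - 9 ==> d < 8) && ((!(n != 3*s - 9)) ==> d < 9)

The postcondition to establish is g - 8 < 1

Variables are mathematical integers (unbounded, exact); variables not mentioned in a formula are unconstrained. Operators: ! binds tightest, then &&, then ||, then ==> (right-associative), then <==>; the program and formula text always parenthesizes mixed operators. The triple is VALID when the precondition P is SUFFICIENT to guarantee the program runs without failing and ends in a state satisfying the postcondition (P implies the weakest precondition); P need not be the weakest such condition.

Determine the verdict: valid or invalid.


Working backward. After the program, the postcondition g - 8 < 1 must hold; in canonical form it is g < 9.
Before g := d: d < 9
Then branch requires d < 9; else branch requires d < 9.
Before the if: (n != 3*s - 9 ==> d < 9) && ((!(n != 3*s - 9)) ==> d < 9)
The weakest precondition is (n != 3*s - 9 ==> d < 9) && ((!(n != 3*s - 9)) ==> d < 9).
Check whether (n != 3*s - 9 ==> d < 8) && ((!(n != 3*s - 9)) ==> d < 9) implies it.
Every state satisfying the precondition satisfies the weakest precondition: the implication holds.
Answer: valid


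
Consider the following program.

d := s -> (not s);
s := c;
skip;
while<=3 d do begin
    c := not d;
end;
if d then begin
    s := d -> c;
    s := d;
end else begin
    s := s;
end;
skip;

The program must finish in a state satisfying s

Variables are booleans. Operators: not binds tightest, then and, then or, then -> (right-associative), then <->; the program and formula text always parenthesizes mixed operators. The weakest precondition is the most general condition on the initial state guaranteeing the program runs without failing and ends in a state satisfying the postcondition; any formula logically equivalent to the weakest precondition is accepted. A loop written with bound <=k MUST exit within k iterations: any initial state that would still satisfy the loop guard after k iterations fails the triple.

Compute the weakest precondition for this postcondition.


Working backward. After the program, s must hold.
Before skip: s
Then branch requires d; else branch requires s.
Before the if: (not d) -> s
Before the loop (bound <=3), unroll the exhaustion recursion (WP_0 = exit-now case; WP_j = one more guarded iteration, up to j = 3):
  WP_0: (not d) and ((not d) -> s)
  WP_1: (d -> ((not d) and ((not d) -> s))) and ((not d) -> ((not d) -> s))
  WP_2: (d -> ((d -> ((not d) and ((not d) -> s))) and ((not d) -> ((not d) -> s)))) and ((not d) -> ((not d) -> s))
  WP_3: (d -> ((d -> ((d -> ((not d) and ((not d) -> s))) and ((not d) -> ((not d) -> s)))) and ((not d) -> ((not d) -> s)))) and ((not d) -> ((not d) -> s))
So before the loop: (d -> ((d -> ((d -> ((not d) and ((not d) -> s))) and ((not d) -> ((not d) -> s)))) and ((not d) -> ((not d) -> s)))) and ((not d) -> ((not d) -> s))
Before skip: (d -> ((d -> ((d -> ((not d) and ((not d) -> s))) and ((not d) -> ((not d) -> s)))) and ((not d) -> ((not d) -> s)))) and ((not d) -> ((not d) -> s))
Before s := c: (d -> ((d -> ((d -> ((not d) and ((not d) -> c))) and ((not d) -> ((not d) -> c)))) and ((not d) -> ((not d) -> c)))) and ((not d) -> ((not d) -> c))
Before d := s -> (not s): ((s -> (not s)) -> (((s -> (not s)) -> (((s -> (not s)) -> ((not (s -> (not s))) and ((not (s -> (not s))) -> c))) and ((not (s -> (not s))) -> ((not (s -> (not s))) -> c)))) and ((not (s -> (not s))) -> ((not (s -> (not s))) -> c)))) and ((not (s -> (not s))) -> ((not (s -> (not s))) -> c))
Answer: WP = ((s -> (not s)) -> (((s -> (not s)) -> (((s -> (not s)) -> ((not (s -> (not s))) and ((not (s -> (not s))) -> c))) and ((not (s -> (not s))) -> ((not (s -> (not s))) -> c)))) and ((not (s -> (not s))) -> ((not (s -> (not s))) -> c)))) and ((not (s -> (not s))) -> ((not (s -> (not s))) -> c))


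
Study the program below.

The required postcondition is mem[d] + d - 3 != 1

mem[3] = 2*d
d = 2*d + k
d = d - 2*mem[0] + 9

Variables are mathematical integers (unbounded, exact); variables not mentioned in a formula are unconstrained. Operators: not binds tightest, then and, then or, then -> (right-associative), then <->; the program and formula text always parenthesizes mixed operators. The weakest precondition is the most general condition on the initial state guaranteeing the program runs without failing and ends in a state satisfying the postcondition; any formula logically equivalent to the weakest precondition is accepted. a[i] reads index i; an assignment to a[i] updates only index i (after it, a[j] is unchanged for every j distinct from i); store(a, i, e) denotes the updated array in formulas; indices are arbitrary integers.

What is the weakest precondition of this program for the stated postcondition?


Working backward. After the program, the postcondition mem[d] + d - 3 != 1 must hold; in canonical form it is mem[d] + d != 4.
Before d := d - 2*mem[0] + 9: mem[-2*mem[0] + d + 9] + d != 2*mem[0] - 5
Before d := 2*d + k: mem[-2*mem[0] + 2*d + k + 9] + 2*d + k != 2*mem[0] - 5
Before mem[3] := 2*d: store(mem, 3, 2*d)[-2*mem[0] + 2*d + k + 9] + 2*d + k != 2*mem[0] - 5
Answer: WP = store(mem, 3, 2*d)[-2*mem[0] + 2*d + k + 9] + 2*d + k != 2*mem[0] - 5


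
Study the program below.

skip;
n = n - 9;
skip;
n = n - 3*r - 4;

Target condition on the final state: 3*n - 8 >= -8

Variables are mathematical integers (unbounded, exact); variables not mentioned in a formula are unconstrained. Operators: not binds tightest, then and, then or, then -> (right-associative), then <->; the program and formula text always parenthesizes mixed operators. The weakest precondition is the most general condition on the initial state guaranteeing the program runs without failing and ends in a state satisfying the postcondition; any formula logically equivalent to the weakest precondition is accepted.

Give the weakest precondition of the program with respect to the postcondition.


Working backward. After the program, the postcondition 3*n - 8 >= -8 must hold; in canonical form it is 3*n >= 0.
Before n := n - 3*r - 4: 3*n >= 9*r + 12
Before skip: 3*n >= 9*r + 12
Before n := n - 9: 3*n >= 9*r + 39
Before skip: 3*n >= 9*r + 39
Answer: WP = 3*n >= 9*r + 39


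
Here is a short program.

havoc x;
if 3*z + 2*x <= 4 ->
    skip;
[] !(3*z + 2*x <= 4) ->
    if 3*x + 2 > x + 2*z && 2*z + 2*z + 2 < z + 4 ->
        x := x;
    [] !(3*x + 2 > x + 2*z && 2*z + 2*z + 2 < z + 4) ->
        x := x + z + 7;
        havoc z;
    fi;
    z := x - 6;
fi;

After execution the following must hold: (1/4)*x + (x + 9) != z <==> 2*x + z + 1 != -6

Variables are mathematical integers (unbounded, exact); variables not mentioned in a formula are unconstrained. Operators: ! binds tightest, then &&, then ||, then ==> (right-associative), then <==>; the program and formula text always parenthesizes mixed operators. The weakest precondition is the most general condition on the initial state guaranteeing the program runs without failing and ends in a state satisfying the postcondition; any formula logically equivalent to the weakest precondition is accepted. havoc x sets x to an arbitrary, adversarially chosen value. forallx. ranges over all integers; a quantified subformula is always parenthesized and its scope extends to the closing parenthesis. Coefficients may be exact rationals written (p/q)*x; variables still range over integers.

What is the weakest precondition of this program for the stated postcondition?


Working backward. After the program, the postcondition (1/4)*x + (x + 9) != z <==> 2*x + z + 1 != -6 must hold; in canonical form it is (5/4)*x != z - 9 <==> 2*x + z != -7.
Then branch requires (5/4)*x != z - 9 <==> 2*x + z != -7; else branch requires ((2*x > 2*z - 2 && 3*z < 2) ==> ((1/4)*x != -15 <==> 3*x != -1)) && ((!(2*x > 2*z - 2 && 3*z < 2)) ==> ((1/4)*x + (1/4)*z != -67/4 <==> 3*x + 3*z != -22)).
Before the if: (2*x + 3*z <= 4 ==> ((5/4)*x != z - 9 <==> 2*x + z != -7)) && ((!(2*x + 3*z <= 4)) ==> (((2*x > 2*z - 2 && 3*z < 2) ==> ((1/4)*x != -15 <==> 3*x != -1)) && ((!(2*x > 2*z - 2 && 3*z < 2)) ==> ((1/4)*x + (1/4)*z != -67/4 <==> 3*x + 3*z != -22))))
Before havoc x: forall x_1. ((2*x_1 + 3*z <= 4 ==> ((5/4)*x_1 != z - 9 <==> 2*x_1 + z != -7)) && ((!(2*x_1 + 3*z <= 4)) ==> (((2*x_1 > 2*z - 2 && 3*z < 2) ==> ((1/4)*x_1 != -15 <==> 3*x_1 != -1)) && ((!(2*x_1 > 2*z - 2 && 3*z < 2)) ==> ((1/4)*x_1 + (1/4)*z != -67/4 <==> 3*x_1 + 3*z != -22)))))
Answer: WP = forall x_1. ((2*x_1 + 3*z <= 4 ==> ((5/4)*x_1 != z - 9 <==> 2*x_1 + z != -7)) && ((!(2*x_1 + 3*z <= 4)) ==> (((2*x_1 > 2*z - 2 && 3*z < 2) ==> ((1/4)*x_1 != -15 <==> 3*x_1 != -1)) && ((!(2*x_1 > 2*z - 2 && 3*z < 2)) ==> ((1/4)*x_1 + (1/4)*z != -67/4 <==> 3*x_1 + 3*z != -22)))))


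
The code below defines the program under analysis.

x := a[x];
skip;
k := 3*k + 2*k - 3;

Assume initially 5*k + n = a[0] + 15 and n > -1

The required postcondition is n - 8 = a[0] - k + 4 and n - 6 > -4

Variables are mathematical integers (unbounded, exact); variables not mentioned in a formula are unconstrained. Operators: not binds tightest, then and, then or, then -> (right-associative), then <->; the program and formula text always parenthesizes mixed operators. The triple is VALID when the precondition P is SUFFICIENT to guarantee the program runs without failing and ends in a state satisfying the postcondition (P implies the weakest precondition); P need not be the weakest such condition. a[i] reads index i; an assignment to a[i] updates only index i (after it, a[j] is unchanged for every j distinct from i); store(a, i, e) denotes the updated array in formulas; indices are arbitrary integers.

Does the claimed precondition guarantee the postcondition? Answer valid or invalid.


Working backward. After the program, the postcondition n - 8 = a[0] - k + 4 and n - 6 > -4 must hold; in canonical form it is k + n = a[0] + 12 and n > 2.
Before k := 3*k + 2*k - 3: 5*k + n = a[0] + 15 and n > 2
Before skip: 5*k + n = a[0] + 15 and n > 2
Before x := a[x]: 5*k + n = a[0] + 15 and n > 2
The weakest precondition is 5*k + n = a[0] + 15 and n > 2.
Check whether 5*k + n = a[0] + 15 and n > -1 implies it.
Countermodel: at the initial state a = {[0] = -13, elsewhere -13}, k = 0, n = 2, the precondition holds but the weakest precondition fails.
Answer: invalid


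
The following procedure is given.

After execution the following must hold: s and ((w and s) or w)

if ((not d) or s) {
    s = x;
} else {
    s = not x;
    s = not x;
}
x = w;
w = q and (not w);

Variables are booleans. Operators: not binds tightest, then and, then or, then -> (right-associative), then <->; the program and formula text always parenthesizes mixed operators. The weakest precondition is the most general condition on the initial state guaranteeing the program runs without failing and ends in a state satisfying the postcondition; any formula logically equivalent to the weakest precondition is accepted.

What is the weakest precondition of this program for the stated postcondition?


Working backward. After the program, s and ((w and s) or w) must hold.
Before w := q and (not w): s and ((q and (not w) and s) or (q and (not w)))
Before x := w: s and ((q and (not w) and s) or (q and (not w)))
Then branch requires x and ((q and (not w) and x) or (q and (not w))); else branch requires (not x) and ((q and (not w) and (not x)) or (q and (not w))).
Before the if: (((not d) or s) -> (x and ((q and (not w) and x) or (q and (not w))))) and ((not ((not d) or s)) -> ((not x) and ((q and (not w) and (not x)) or (q and (not w)))))
Answer: WP = (((not d) or s) -> (x and ((q and (not w) and x) or (q and (not w))))) and ((not ((not d) or s)) -> ((not x) and ((q and (not w) and (not x)) or (q and (not w)))))


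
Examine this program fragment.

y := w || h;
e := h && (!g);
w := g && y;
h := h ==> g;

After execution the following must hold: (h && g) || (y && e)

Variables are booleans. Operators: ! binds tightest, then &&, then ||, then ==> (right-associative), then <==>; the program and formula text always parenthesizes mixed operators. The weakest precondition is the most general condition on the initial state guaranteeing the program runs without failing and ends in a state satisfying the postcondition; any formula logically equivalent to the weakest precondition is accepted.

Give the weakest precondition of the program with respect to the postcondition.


Working backward. After the program, (h && g) || (y && e) must hold.
Before h := h ==> g: ((h ==> g) && g) || (y && e)
Before w := g && y: ((h ==> g) && g) || (y && e)
Before e := h && (!g): ((h ==> g) && g) || (y && h && (!g))
Before y := w || h: ((h ==> g) && g) || ((w || h) && h && (!g))
Answer: WP = ((h ==> g) && g) || ((w || h) && h && (!g))


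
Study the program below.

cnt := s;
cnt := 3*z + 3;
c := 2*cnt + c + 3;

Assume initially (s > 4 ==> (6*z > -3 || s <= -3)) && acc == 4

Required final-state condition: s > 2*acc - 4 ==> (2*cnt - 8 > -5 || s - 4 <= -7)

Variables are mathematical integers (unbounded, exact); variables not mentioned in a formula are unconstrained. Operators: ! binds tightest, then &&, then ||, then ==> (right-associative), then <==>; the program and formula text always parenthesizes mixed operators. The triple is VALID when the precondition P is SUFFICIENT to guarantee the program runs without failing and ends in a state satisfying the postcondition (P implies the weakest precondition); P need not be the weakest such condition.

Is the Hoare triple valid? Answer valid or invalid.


Working backward. After the program, the postcondition s > 2*acc - 4 ==> (2*cnt - 8 > -5 || s - 4 <= -7) must hold; in canonical form it is s > 2*acc - 4 ==> (2*cnt > 3 || s <= -3).
Before c := 2*cnt + c + 3: s > 2*acc - 4 ==> (2*cnt > 3 || s <= -3)
Before cnt := 3*z + 3: s > 2*acc - 4 ==> (6*z > -3 || s <= -3)
Before cnt := s: s > 2*acc - 4 ==> (6*z > -3 || s <= -3)
The weakest precondition is s > 2*acc - 4 ==> (6*z > -3 || s <= -3).
Check whether (s > 4 ==> (6*z > -3 || s <= -3)) && acc == 4 implies it.
Every state satisfying the precondition satisfies the weakest precondition: the implication holds.
Answer: valid


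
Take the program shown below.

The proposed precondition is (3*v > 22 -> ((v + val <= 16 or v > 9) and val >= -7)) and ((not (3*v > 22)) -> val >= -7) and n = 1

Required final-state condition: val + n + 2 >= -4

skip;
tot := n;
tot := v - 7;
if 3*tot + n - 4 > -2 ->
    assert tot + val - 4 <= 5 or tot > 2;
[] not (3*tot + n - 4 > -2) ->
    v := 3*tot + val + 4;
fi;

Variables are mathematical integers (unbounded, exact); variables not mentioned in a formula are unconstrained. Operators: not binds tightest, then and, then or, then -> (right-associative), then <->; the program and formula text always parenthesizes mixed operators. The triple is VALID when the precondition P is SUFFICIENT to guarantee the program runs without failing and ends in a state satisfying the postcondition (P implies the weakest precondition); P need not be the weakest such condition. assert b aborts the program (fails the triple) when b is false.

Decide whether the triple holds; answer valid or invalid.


Working backward. After the program, the postcondition val + n + 2 >= -4 must hold; in canonical form it is n + val >= -6.
Then branch requires (tot + val <= 9 or tot > 2) and n + val >= -6; else branch requires n + val >= -6.
Before the if: (n + 3*tot > 2 -> ((tot + val <= 9 or tot > 2) and n + val >= -6)) and ((not (n + 3*tot > 2)) -> n + val >= -6)
Before tot := v - 7: (n + 3*v > 23 -> ((v + val <= 16 or v > 9) and n + val >= -6)) and ((not (n + 3*v > 23)) -> n + val >= -6)
Before tot := n: (n + 3*v > 23 -> ((v + val <= 16 or v > 9) and n + val >= -6)) and ((not (n + 3*v > 23)) -> n + val >= -6)
Before skip: (n + 3*v > 23 -> ((v + val <= 16 or v > 9) and n + val >= -6)) and ((not (n + 3*v > 23)) -> n + val >= -6)
The weakest precondition is (n + 3*v > 23 -> ((v + val <= 16 or v > 9) and n + val >= -6)) and ((not (n + 3*v > 23)) -> n + val >= -6).
Check whether (3*v > 22 -> ((v + val <= 16 or v > 9) and val >= -7)) and ((not (3*v > 22)) -> val >= -7) and n = 1 implies it.
Every state satisfying the precondition satisfies the weakest precondition: the implication holds.
Answer: valid


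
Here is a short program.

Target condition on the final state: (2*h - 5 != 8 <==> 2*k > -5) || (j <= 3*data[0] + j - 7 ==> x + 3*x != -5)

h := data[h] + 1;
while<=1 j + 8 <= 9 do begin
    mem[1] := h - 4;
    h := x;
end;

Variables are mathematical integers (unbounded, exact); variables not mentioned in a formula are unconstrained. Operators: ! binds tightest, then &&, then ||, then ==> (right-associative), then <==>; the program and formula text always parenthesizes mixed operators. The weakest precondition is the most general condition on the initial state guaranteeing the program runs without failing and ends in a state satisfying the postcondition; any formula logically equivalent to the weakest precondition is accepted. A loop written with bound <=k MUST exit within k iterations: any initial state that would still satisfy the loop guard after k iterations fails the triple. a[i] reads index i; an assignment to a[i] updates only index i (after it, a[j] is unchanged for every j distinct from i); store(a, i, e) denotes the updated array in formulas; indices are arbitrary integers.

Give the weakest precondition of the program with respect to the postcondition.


Working backward. After the program, the postcondition (2*h - 5 != 8 <==> 2*k > -5) || (j <= 3*data[0] + j - 7 ==> x + 3*x != -5) must hold; in canonical form it is (2*h != 13 <==> 2*k > -5) || (3*data[0] >= 7 ==> 4*x != -5).
Before the loop (bound <=1), unroll the exhaustion recursion (WP_0 = exit-now case; WP_j = one more guarded iteration, up to j = 1):
  WP_0: (!(j <= 1)) && ((2*h != 13 <==> 2*k > -5) || (3*data[0] >= 7 ==> 4*x != -5))
  WP_1: (j <= 1 ==> ((!(j <= 1)) && ((2*x != 13 <==> 2*k > -5) || (3*data[0] >= 7 ==> 4*x != -5)))) && ((!(j <= 1)) ==> ((2*h != 13 <==> 2*k > -5) || (3*data[0] >= 7 ==> 4*x != -5)))
So before the loop: (j <= 1 ==> ((!(j <= 1)) && ((2*x != 13 <==> 2*k > -5) || (3*data[0] >= 7 ==> 4*x != -5)))) && ((!(j <= 1)) ==> ((2*h != 13 <==> 2*k > -5) || (3*data[0] >= 7 ==> 4*x != -5)))
Before h := data[h] + 1: (j <= 1 ==> ((!(j <= 1)) && ((2*x != 13 <==> 2*k > -5) || (3*data[0] >= 7 ==> 4*x != -5)))) && ((!(j <= 1)) ==> ((2*data[h] != 11 <==> 2*k > -5) || (3*data[0] >= 7 ==> 4*x != -5)))
Answer: WP = (j <= 1 ==> ((!(j <= 1)) && ((2*x != 13 <==> 2*k > -5) || (3*data[0] >= 7 ==> 4*x != -5)))) && ((!(j <= 1)) ==> ((2*data[h] != 11 <==> 2*k > -5) || (3*data[0] >= 7 ==> 4*x != -5)))
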